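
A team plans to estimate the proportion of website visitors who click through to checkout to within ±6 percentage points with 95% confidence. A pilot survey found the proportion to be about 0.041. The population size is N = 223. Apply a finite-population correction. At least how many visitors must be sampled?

36

For a proportion with margin E = 0.06 at 95% confidence, z = 1.960.
n = p̂(1−p̂)(z/E)² = 0.041 × 0.959 × (1.960/0.06)² = 41.96 — call this n₀.
Finite-population correction with N = 223: n = n₀ / (1 + (n₀−1)/N) = 41.96 / 1.184 = 35.44
Round up: n = 36.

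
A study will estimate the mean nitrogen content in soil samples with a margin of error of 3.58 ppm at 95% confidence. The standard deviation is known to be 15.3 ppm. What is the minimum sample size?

71

For a mean, the margin of error is E = z·σ/√n, so n = (zσ/E)².
At 95% confidence, z = 1.960.
n = (1.960 × 15.3 / 3.58)² = 70.17
Round up: n = 71.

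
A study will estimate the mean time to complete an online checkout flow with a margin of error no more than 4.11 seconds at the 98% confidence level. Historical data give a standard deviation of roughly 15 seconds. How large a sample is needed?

73

For a mean, the margin of error is E = z·σ/√n, so n = (zσ/E)².
At 98% confidence, z = 2.326.
n = (2.326 × 15 / 4.11)² = 72.06
Round up: n = 73.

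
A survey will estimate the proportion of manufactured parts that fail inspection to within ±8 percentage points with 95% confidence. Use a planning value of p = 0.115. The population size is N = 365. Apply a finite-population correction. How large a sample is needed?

For a proportion with margin E = 0.08 at 95% confidence, z = 1.960.
n = p̂(1−p̂)(z/E)² = 0.115 × 0.885 × (1.960/0.08)² = 61.09 — call this n₀.
Finite-population correction with N = 365: n = n₀ / (1 + (n₀−1)/N) = 61.09 / 1.165 = 52.44
Round up: n = 53.

53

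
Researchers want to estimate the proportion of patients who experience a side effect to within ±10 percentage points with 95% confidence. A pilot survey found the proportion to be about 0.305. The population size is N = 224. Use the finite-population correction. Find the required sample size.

For a proportion with margin E = 0.1 at 95% confidence, z = 1.960.
n = p̂(1−p̂)(z/E)² = 0.305 × 0.695 × (1.960/0.1)² = 81.43 — call this n₀.
Finite-population correction with N = 224: n = n₀ / (1 + (n₀−1)/N) = 81.43 / 1.359 = 59.92
Round up: n = 60.

60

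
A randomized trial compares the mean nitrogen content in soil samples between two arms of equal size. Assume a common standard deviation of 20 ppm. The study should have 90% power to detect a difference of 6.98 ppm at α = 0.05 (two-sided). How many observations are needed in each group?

173 per group

For two equal groups, n per group = 2·((z_{α/2} + z_β)·σ/δ)².
z_{α/2} = 1.960; z_β = 1.282 (power 90%).
n = 2 × (3.242 × 20 / 6.98)² = 2 × 86.29 = 172.58
Round up: n = 173 per group.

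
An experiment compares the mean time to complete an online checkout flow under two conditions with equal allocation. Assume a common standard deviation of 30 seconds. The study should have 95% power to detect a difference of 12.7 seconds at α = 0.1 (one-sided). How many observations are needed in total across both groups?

For two equal groups, n per group = 2·((z_α + z_β)·σ/δ)².
z_α = 1.282; z_β = 1.645 (power 95%).
n = 2 × (2.927 × 30 / 12.7)² = 2 × 47.81 = 95.62
Round up: n = 96 per group.
Total across both groups: 2 × 96 = 192.

192 total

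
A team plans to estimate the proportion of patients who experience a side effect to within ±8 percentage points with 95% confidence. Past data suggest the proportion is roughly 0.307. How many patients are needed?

n = 128

For a proportion with margin E = 0.08 at 95% confidence, z = 1.960.
n = p̂(1−p̂)(z/E)² = 0.307 × 0.693 × (1.960/0.08)² = 127.70
Round up: n = 128.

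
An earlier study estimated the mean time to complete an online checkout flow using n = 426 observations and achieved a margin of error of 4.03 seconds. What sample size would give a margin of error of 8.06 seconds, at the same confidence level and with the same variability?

Margin of error scales as 1/√n, so n₂ = n₁·(E₁/E₂)².
n₂ = 426 × (4.03/8.06)² = 426 × 0.25 = 106.50
Round up: n₂ = 107.

107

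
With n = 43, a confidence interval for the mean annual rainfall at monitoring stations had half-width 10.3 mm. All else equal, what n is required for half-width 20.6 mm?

Margin of error scales as 1/√n, so n₂ = n₁·(E₁/E₂)².
n₂ = 43 × (10.3/20.6)² = 43 × 0.25 = 10.75
Round up: n₂ = 11.

11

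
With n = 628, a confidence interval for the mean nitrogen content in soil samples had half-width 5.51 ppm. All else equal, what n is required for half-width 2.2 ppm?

Margin of error scales as 1/√n, so n₂ = n₁·(E₁/E₂)².
n₂ = 628 × (5.51/2.2)² = 628 × 6.273 = 3939.44
Round up: n₂ = 3940.

3940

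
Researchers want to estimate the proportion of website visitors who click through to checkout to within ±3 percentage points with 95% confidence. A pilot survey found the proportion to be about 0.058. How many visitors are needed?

234

For a proportion with margin E = 0.03 at 95% confidence, z = 1.960.
n = p̂(1−p̂)(z/E)² = 0.058 × 0.942 × (1.960/0.03)² = 233.21
Round up: n = 234.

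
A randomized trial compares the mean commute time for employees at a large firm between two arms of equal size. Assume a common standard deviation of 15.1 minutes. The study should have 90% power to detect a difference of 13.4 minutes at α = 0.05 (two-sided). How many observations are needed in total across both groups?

For two equal groups, n per group = 2·((z_{α/2} + z_β)·σ/δ)².
z_{α/2} = 1.960; z_β = 1.282 (power 90%).
n = 2 × (3.242 × 15.1 / 13.4)² = 2 × 13.35 = 26.70
Round up: n = 27 per group.
Total across both groups: 2 × 27 = 54.

54 total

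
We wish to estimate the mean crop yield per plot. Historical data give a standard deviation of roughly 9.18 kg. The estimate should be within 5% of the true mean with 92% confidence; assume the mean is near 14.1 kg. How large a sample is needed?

For a mean, the margin of error is E = z·σ/√n, so n = (zσ/E)².
At 92% confidence, z = 1.751.
E = 5% of 14.1 = 0.705 kg.
n = (1.751 × 9.18 / 0.705)² = 519.85
Round up: n = 520.

520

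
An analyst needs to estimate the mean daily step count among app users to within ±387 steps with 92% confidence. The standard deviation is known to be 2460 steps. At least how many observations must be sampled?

n = 124

For a mean, the margin of error is E = z·σ/√n, so n = (zσ/E)².
At 92% confidence, z = 1.751.
n = (1.751 × 2460 / 387)² = 123.89
Round up: n = 124.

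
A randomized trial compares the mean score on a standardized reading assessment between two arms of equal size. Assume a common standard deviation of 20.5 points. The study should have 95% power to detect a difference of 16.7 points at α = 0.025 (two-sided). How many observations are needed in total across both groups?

92 total

For two equal groups, n per group = 2·((z_{α/2} + z_β)·σ/δ)².
z_{α/2} = 2.241; z_β = 1.645 (power 95%).
n = 2 × (3.886 × 20.5 / 16.7)² = 2 × 22.76 = 45.52
Round up: n = 46 per group.
Total across both groups: 2 × 46 = 92.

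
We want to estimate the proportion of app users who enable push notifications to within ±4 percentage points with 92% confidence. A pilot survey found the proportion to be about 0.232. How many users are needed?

n = 342

For a proportion with margin E = 0.04 at 92% confidence, z = 1.751.
n = p̂(1−p̂)(z/E)² = 0.232 × 0.768 × (1.751/0.04)² = 341.43
Round up: n = 342.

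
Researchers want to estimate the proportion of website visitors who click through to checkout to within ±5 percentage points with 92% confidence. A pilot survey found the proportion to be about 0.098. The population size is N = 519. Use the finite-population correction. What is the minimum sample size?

For a proportion with margin E = 0.05 at 92% confidence, z = 1.751.
n = p̂(1−p̂)(z/E)² = 0.098 × 0.902 × (1.751/0.05)² = 108.41 — call this n₀.
Finite-population correction with N = 519: n = n₀ / (1 + (n₀−1)/N) = 108.41 / 1.207 = 89.82
Round up: n = 90.

n = 90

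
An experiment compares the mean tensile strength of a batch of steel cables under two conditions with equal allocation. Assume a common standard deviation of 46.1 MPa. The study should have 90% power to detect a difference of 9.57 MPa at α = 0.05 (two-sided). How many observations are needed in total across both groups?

For two equal groups, n per group = 2·((z_{α/2} + z_β)·σ/δ)².
z_{α/2} = 1.960; z_β = 1.282 (power 90%).
n = 2 × (3.242 × 46.1 / 9.57)² = 2 × 243.90 = 487.80
Round up: n = 488 per group.
Total across both groups: 2 × 488 = 976.

976 total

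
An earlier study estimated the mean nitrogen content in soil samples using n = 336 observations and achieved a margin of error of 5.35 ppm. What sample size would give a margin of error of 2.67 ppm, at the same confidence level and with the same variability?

Margin of error scales as 1/√n, so n₂ = n₁·(E₁/E₂)².
n₂ = 336 × (5.35/2.67)² = 336 × 4.015 = 1349.04
Round up: n₂ = 1350.

n = 1350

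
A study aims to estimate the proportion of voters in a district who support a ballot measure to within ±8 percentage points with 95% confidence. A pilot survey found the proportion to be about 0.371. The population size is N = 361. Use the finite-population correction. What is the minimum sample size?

102

For a proportion with margin E = 0.08 at 95% confidence, z = 1.960.
n = p̂(1−p̂)(z/E)² = 0.371 × 0.629 × (1.960/0.08)² = 140.07 — call this n₀.
Finite-population correction with N = 361: n = n₀ / (1 + (n₀−1)/N) = 140.07 / 1.385 = 101.13
Round up: n = 102.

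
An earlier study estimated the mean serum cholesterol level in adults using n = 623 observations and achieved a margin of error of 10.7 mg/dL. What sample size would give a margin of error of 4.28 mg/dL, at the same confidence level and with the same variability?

Margin of error scales as 1/√n, so n₂ = n₁·(E₁/E₂)².
n₂ = 623 × (10.7/4.28)² = 623 × 6.25 = 3893.75
Round up: n₂ = 3894.

3894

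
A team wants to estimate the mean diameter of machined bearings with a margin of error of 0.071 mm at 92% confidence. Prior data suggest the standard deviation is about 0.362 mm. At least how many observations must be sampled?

n = 80

For a mean, the margin of error is E = z·σ/√n, so n = (zσ/E)².
At 92% confidence, z = 1.751.
n = (1.751 × 0.362 / 0.071)² = 79.70
Round up: n = 80.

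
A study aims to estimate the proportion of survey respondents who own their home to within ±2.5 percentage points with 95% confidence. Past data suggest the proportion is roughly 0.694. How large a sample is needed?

For a proportion with margin E = 0.025 at 95% confidence, z = 1.960.
n = p̂(1−p̂)(z/E)² = 0.694 × 0.306 × (1.960/0.025)² = 1305.31
Round up: n = 1306.

1306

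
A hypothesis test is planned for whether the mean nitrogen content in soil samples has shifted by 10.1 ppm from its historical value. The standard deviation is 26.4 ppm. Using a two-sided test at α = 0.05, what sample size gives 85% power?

For a one-sample z-test, n = ((z_{α/2} + z_β)·σ/δ)².
z_{α/2} = 1.960 (two-sided α = 0.05); z_β = 1.036 (power 85% → β = 0.15).
n = (2.996 × 26.4 / 10.1)² = 61.33
Round up: n = 62.

n = 62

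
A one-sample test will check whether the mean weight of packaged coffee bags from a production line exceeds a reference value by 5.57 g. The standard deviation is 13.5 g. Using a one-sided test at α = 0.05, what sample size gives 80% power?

For a one-sample z-test, n = ((z_α + z_β)·σ/δ)².
z_α = 1.645 (one-sided α = 0.05); z_β = 0.842 (power 80% → β = 0.2).
n = (2.487 × 13.5 / 5.57)² = 36.33
Round up: n = 37.

n = 37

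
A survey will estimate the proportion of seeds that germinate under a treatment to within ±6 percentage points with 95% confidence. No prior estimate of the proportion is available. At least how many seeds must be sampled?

267

For a proportion with margin E = 0.06 at 95% confidence, z = 1.960.
With no prior estimate, use p = 0.5, which maximizes p(1−p) at 0.25.
n = 0.25 × (z/E)² = 0.25 × (1.960/0.06)² = 266.78
Round up: n = 267.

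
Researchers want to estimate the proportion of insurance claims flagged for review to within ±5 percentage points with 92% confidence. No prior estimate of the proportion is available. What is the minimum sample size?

307

For a proportion with margin E = 0.05 at 92% confidence, z = 1.751.
With no prior estimate, use p = 0.5, which maximizes p(1−p) at 0.25.
n = 0.25 × (z/E)² = 0.25 × (1.751/0.05)² = 306.60
Round up: n = 307.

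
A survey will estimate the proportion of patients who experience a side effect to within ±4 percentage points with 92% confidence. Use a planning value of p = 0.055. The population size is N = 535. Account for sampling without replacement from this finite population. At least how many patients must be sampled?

85

For a proportion with margin E = 0.04 at 92% confidence, z = 1.751.
n = p̂(1−p̂)(z/E)² = 0.055 × 0.945 × (1.751/0.04)² = 99.60 — call this n₀.
Finite-population correction with N = 535: n = n₀ / (1 + (n₀−1)/N) = 99.60 / 1.184 = 84.12
Round up: n = 85.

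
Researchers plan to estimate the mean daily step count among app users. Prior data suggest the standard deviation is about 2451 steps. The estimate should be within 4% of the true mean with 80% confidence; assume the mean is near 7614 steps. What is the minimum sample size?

For a mean, the margin of error is E = z·σ/√n, so n = (zσ/E)².
At 80% confidence, z = 1.282.
E = 4% of 7614 = 304.6 steps.
n = (1.282 × 2451 / 304.6)² = 106.44
Round up: n = 107.

107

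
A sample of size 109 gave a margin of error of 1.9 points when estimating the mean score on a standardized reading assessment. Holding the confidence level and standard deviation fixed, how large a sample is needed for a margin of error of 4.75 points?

n = 18

Margin of error scales as 1/√n, so n₂ = n₁·(E₁/E₂)².
n₂ = 109 × (1.9/4.75)² = 109 × 0.16 = 17.44
Round up: n₂ = 18.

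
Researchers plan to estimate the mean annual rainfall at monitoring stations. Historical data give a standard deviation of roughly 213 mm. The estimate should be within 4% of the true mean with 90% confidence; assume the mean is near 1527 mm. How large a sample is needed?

For a mean, the margin of error is E = z·σ/√n, so n = (zσ/E)².
At 90% confidence, z = 1.645.
E = 4% of 1527 = 61.08 mm.
n = (1.645 × 213 / 61.08)² = 32.91
Round up: n = 33.

n = 33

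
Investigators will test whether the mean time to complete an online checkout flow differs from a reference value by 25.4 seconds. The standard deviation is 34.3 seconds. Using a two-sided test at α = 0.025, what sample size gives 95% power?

n = 28

For a one-sample z-test, n = ((z_{α/2} + z_β)·σ/δ)².
z_{α/2} = 2.241 (two-sided α = 0.025); z_β = 1.645 (power 95% → β = 0.05).
n = (3.886 × 34.3 / 25.4)² = 27.54
Round up: n = 28.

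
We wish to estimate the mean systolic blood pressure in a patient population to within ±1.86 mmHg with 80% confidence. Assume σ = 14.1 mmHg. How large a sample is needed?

For a mean, the margin of error is E = z·σ/√n, so n = (zσ/E)².
At 80% confidence, z = 1.282.
n = (1.282 × 14.1 / 1.86)² = 94.45
Round up: n = 95.

95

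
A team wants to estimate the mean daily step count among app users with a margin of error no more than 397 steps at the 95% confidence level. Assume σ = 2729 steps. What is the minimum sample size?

For a mean, the margin of error is E = z·σ/√n, so n = (zσ/E)².
At 95% confidence, z = 1.960.
n = (1.960 × 2729 / 397)² = 181.53
Round up: n = 182.

182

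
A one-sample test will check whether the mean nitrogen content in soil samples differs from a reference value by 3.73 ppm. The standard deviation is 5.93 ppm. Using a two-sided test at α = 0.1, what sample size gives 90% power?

22

For a one-sample z-test, n = ((z_{α/2} + z_β)·σ/δ)².
z_{α/2} = 1.645 (two-sided α = 0.1); z_β = 1.282 (power 90% → β = 0.1).
n = (2.927 × 5.93 / 3.73)² = 21.65
Round up: n = 22.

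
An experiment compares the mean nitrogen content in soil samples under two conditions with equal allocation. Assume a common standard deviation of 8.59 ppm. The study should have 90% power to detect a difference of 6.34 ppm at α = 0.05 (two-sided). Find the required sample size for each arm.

39 per group

For two equal groups, n per group = 2·((z_{α/2} + z_β)·σ/δ)².
z_{α/2} = 1.960; z_β = 1.282 (power 90%).
n = 2 × (3.242 × 8.59 / 6.34)² = 2 × 19.29 = 38.58
Round up: n = 39 per group.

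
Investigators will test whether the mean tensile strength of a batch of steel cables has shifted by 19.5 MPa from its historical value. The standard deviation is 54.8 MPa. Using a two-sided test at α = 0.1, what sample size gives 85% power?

For a one-sample z-test, n = ((z_{α/2} + z_β)·σ/δ)².
z_{α/2} = 1.645 (two-sided α = 0.1); z_β = 1.036 (power 85% → β = 0.15).
n = (2.681 × 54.8 / 19.5)² = 56.77
Round up: n = 57.

n = 57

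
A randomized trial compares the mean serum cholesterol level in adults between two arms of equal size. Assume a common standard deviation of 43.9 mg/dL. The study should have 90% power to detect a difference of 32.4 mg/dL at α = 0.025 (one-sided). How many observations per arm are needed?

39 per group

For two equal groups, n per group = 2·((z_α + z_β)·σ/δ)².
z_α = 1.960; z_β = 1.282 (power 90%).
n = 2 × (3.242 × 43.9 / 32.4)² = 2 × 19.30 = 38.60
Round up: n = 39 per group.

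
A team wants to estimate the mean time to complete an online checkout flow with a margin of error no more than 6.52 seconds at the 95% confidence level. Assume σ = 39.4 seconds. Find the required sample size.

141

For a mean, the margin of error is E = z·σ/√n, so n = (zσ/E)².
At 95% confidence, z = 1.960.
n = (1.960 × 39.4 / 6.52)² = 140.28
Round up: n = 141.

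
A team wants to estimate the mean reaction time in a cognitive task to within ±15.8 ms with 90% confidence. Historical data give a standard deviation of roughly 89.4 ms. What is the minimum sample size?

n = 87

For a mean, the margin of error is E = z·σ/√n, so n = (zσ/E)².
At 90% confidence, z = 1.645.
n = (1.645 × 89.4 / 15.8)² = 86.63
Round up: n = 87.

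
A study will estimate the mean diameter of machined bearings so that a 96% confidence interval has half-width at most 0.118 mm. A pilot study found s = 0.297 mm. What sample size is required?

27

For a mean, the margin of error is E = z·σ/√n, so n = (zσ/E)².
At 96% confidence, z = 2.054.
n = (2.054 × 0.297 / 0.118)² = 26.73
Round up: n = 27.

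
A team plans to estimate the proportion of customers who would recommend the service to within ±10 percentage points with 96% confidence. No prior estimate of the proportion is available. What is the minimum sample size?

For a proportion with margin E = 0.1 at 96% confidence, z = 2.054.
With no prior estimate, use p = 0.5, which maximizes p(1−p) at 0.25.
n = 0.25 × (z/E)² = 0.25 × (2.054/0.1)² = 105.47
Round up: n = 106.

n = 106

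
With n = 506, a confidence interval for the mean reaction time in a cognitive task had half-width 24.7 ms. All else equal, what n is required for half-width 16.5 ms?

Margin of error scales as 1/√n, so n₂ = n₁·(E₁/E₂)².
n₂ = 506 × (24.7/16.5)² = 506 × 2.241 = 1133.95
Round up: n₂ = 1134.

1134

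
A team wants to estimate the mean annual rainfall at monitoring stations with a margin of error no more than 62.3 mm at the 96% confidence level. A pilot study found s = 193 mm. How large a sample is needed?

For a mean, the margin of error is E = z·σ/√n, so n = (zσ/E)².
At 96% confidence, z = 2.054.
n = (2.054 × 193 / 62.3)² = 40.49
Round up: n = 41.

41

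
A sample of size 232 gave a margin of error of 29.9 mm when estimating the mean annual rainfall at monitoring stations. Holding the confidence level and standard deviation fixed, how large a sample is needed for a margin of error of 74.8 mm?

Margin of error scales as 1/√n, so n₂ = n₁·(E₁/E₂)².
n₂ = 232 × (29.9/74.8)² = 232 × 0.1598 = 37.07
Round up: n₂ = 38.

38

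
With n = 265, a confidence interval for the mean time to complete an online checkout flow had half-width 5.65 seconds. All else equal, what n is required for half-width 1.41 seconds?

n = 4256

Margin of error scales as 1/√n, so n₂ = n₁·(E₁/E₂)².
n₂ = 265 × (5.65/1.41)² = 265 × 16.06 = 4255.90
Round up: n₂ = 4256.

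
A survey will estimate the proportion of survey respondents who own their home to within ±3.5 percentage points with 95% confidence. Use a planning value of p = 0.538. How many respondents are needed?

780

For a proportion with margin E = 0.035 at 95% confidence, z = 1.960.
n = p̂(1−p̂)(z/E)² = 0.538 × 0.462 × (1.960/0.035)² = 779.47
Round up: n = 780.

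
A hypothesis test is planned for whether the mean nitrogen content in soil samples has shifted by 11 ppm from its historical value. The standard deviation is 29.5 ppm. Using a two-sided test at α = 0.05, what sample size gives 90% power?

76

For a one-sample z-test, n = ((z_{α/2} + z_β)·σ/δ)².
z_{α/2} = 1.960 (two-sided α = 0.05); z_β = 1.282 (power 90% → β = 0.1).
n = (3.242 × 29.5 / 11)² = 75.59
Round up: n = 76.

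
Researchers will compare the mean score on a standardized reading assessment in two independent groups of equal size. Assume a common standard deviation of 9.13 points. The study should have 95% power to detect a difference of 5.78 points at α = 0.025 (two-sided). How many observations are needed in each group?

76 per group

For two equal groups, n per group = 2·((z_{α/2} + z_β)·σ/δ)².
z_{α/2} = 2.241; z_β = 1.645 (power 95%).
n = 2 × (3.886 × 9.13 / 5.78)² = 2 × 37.68 = 75.36
Round up: n = 76 per group.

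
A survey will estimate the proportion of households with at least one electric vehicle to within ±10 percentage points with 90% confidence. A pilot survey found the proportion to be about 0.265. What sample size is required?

53

For a proportion with margin E = 0.1 at 90% confidence, z = 1.645.
n = p̂(1−p̂)(z/E)² = 0.265 × 0.735 × (1.645/0.1)² = 52.71
Round up: n = 53.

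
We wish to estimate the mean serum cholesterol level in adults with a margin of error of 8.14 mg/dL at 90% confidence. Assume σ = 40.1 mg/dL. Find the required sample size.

66

For a mean, the margin of error is E = z·σ/√n, so n = (zσ/E)².
At 90% confidence, z = 1.645.
n = (1.645 × 40.1 / 8.14)² = 65.67
Round up: n = 66.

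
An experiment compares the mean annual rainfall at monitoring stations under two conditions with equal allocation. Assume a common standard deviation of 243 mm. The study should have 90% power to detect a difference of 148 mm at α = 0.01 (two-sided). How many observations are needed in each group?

81 per group

For two equal groups, n per group = 2·((z_{α/2} + z_β)·σ/δ)².
z_{α/2} = 2.576; z_β = 1.282 (power 90%).
n = 2 × (3.858 × 243 / 148)² = 2 × 40.12 = 80.24
Round up: n = 81 per group.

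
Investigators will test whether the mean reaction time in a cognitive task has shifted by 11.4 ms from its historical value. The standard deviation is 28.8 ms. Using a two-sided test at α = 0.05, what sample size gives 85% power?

For a one-sample z-test, n = ((z_{α/2} + z_β)·σ/δ)².
z_{α/2} = 1.960 (two-sided α = 0.05); z_β = 1.036 (power 85% → β = 0.15).
n = (2.996 × 28.8 / 11.4)² = 57.29
Round up: n = 58.

n = 58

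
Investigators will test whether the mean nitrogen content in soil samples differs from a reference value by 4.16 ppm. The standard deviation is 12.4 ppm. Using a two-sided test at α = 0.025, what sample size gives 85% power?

96

For a one-sample z-test, n = ((z_{α/2} + z_β)·σ/δ)².
z_{α/2} = 2.241 (two-sided α = 0.025); z_β = 1.036 (power 85% → β = 0.15).
n = (3.277 × 12.4 / 4.16)² = 95.41
Round up: n = 96.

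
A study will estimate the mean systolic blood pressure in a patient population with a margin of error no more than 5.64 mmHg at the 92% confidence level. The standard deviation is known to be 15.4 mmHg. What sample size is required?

For a mean, the margin of error is E = z·σ/√n, so n = (zσ/E)².
At 92% confidence, z = 1.751.
n = (1.751 × 15.4 / 5.64)² = 22.86
Round up: n = 23.

n = 23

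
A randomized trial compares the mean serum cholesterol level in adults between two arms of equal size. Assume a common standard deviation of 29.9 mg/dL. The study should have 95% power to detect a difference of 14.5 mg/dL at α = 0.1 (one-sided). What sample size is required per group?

73 per group

For two equal groups, n per group = 2·((z_α + z_β)·σ/δ)².
z_α = 1.282; z_β = 1.645 (power 95%).
n = 2 × (2.927 × 29.9 / 14.5)² = 2 × 36.43 = 72.86
Round up: n = 73 per group.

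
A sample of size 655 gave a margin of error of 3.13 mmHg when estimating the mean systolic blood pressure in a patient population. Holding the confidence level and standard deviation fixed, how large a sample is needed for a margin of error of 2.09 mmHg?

1470

Margin of error scales as 1/√n, so n₂ = n₁·(E₁/E₂)².
n₂ = 655 × (3.13/2.09)² = 655 × 2.243 = 1469.16
Round up: n₂ = 1470.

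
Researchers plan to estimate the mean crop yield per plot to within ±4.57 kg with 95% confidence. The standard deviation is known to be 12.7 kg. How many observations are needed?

For a mean, the margin of error is E = z·σ/√n, so n = (zσ/E)².
At 95% confidence, z = 1.960.
n = (1.960 × 12.7 / 4.57)² = 29.67
Round up: n = 30.

30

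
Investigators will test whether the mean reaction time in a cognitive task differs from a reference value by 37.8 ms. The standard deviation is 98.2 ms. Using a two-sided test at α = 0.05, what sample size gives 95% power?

88

For a one-sample z-test, n = ((z_{α/2} + z_β)·σ/δ)².
z_{α/2} = 1.960 (two-sided α = 0.05); z_β = 1.645 (power 95% → β = 0.05).
n = (3.605 × 98.2 / 37.8)² = 87.71
Round up: n = 88.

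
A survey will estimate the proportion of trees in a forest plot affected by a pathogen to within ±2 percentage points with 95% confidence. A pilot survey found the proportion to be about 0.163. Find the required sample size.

1311

For a proportion with margin E = 0.02 at 95% confidence, z = 1.960.
n = p̂(1−p̂)(z/E)² = 0.163 × 0.837 × (1.960/0.02)² = 1310.28
Round up: n = 1311.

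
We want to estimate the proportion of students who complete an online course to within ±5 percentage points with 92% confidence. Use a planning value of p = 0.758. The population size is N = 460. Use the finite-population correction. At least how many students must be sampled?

n = 152

For a proportion with margin E = 0.05 at 92% confidence, z = 1.751.
n = p̂(1−p̂)(z/E)² = 0.758 × 0.242 × (1.751/0.05)² = 224.97 — call this n₀.
Finite-population correction with N = 460: n = n₀ / (1 + (n₀−1)/N) = 224.97 / 1.487 = 151.29
Round up: n = 152.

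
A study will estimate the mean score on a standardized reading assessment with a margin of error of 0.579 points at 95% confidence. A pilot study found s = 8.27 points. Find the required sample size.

For a mean, the margin of error is E = z·σ/√n, so n = (zσ/E)².
At 95% confidence, z = 1.960.
n = (1.960 × 8.27 / 0.579)² = 783.73
Round up: n = 784.

784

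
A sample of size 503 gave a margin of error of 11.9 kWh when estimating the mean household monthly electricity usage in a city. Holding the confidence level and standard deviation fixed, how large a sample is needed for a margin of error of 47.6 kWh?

n = 32

Margin of error scales as 1/√n, so n₂ = n₁·(E₁/E₂)².
n₂ = 503 × (11.9/47.6)² = 503 × 0.0625 = 31.44
Round up: n₂ = 32.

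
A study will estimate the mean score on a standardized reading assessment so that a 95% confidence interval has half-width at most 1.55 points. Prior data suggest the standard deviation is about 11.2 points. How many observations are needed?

n = 201

For a mean, the margin of error is E = z·σ/√n, so n = (zσ/E)².
At 95% confidence, z = 1.960.
n = (1.960 × 11.2 / 1.55)² = 200.58
Round up: n = 201.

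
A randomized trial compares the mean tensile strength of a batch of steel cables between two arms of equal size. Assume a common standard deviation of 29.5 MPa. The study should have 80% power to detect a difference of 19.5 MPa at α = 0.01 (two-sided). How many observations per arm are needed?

For two equal groups, n per group = 2·((z_{α/2} + z_β)·σ/δ)².
z_{α/2} = 2.576; z_β = 0.842 (power 80%).
n = 2 × (3.418 × 29.5 / 19.5)² = 2 × 26.74 = 53.48
Round up: n = 54 per group.

54 per group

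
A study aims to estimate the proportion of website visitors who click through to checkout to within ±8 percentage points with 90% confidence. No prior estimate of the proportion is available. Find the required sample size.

For a proportion with margin E = 0.08 at 90% confidence, z = 1.645.
With no prior estimate, use p = 0.5, which maximizes p(1−p) at 0.25.
n = 0.25 × (z/E)² = 0.25 × (1.645/0.08)² = 105.70
Round up: n = 106.

106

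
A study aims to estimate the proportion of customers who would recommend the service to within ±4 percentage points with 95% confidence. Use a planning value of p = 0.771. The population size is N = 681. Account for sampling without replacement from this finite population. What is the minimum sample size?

262

For a proportion with margin E = 0.04 at 95% confidence, z = 1.960.
n = p̂(1−p̂)(z/E)² = 0.771 × 0.229 × (1.960/0.04)² = 423.92 — call this n₀.
Finite-population correction with N = 681: n = n₀ / (1 + (n₀−1)/N) = 423.92 / 1.621 = 261.52
Round up: n = 262.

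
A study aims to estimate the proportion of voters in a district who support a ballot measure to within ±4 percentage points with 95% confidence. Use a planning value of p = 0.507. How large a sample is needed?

601

For a proportion with margin E = 0.04 at 95% confidence, z = 1.960.
n = p̂(1−p̂)(z/E)² = 0.507 × 0.493 × (1.960/0.04)² = 600.13
Round up: n = 601.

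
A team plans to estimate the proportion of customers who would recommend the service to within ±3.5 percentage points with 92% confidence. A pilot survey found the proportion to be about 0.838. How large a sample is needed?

For a proportion with margin E = 0.035 at 92% confidence, z = 1.751.
n = p̂(1−p̂)(z/E)² = 0.838 × 0.162 × (1.751/0.035)² = 339.78
Round up: n = 340.

340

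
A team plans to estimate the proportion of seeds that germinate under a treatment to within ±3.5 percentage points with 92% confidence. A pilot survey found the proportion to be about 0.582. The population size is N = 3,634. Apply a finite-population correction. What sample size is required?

522

For a proportion with margin E = 0.035 at 92% confidence, z = 1.751.
n = p̂(1−p̂)(z/E)² = 0.582 × 0.418 × (1.751/0.035)² = 608.89 — call this n₀.
Finite-population correction with N = 3,634: n = n₀ / (1 + (n₀−1)/N) = 608.89 / 1.167 = 521.76
Round up: n = 522.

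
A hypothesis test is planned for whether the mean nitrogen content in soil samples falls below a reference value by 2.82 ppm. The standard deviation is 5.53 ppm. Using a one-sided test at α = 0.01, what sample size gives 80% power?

For a one-sample z-test, n = ((z_α + z_β)·σ/δ)².
z_α = 2.326 (one-sided α = 0.01); z_β = 0.842 (power 80% → β = 0.2).
n = (3.168 × 5.53 / 2.82)² = 38.59
Round up: n = 39.

39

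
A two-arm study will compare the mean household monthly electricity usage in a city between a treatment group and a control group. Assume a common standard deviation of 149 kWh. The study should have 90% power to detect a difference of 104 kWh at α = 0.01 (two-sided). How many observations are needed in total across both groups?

For two equal groups, n per group = 2·((z_{α/2} + z_β)·σ/δ)².
z_{α/2} = 2.576; z_β = 1.282 (power 90%).
n = 2 × (3.858 × 149 / 104)² = 2 × 30.55 = 61.10
Round up: n = 62 per group.
Total across both groups: 2 × 62 = 124.

124 total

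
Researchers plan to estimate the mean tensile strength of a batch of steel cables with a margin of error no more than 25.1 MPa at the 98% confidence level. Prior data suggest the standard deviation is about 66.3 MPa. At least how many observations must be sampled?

38

For a mean, the margin of error is E = z·σ/√n, so n = (zσ/E)².
At 98% confidence, z = 2.326.
n = (2.326 × 66.3 / 25.1)² = 37.75
Round up: n = 38.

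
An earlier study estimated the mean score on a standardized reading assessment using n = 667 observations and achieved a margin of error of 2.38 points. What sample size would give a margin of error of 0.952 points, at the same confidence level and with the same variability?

Margin of error scales as 1/√n, so n₂ = n₁·(E₁/E₂)².
n₂ = 667 × (2.38/0.952)² = 667 × 6.25 = 4168.75
Round up: n₂ = 4169.

4169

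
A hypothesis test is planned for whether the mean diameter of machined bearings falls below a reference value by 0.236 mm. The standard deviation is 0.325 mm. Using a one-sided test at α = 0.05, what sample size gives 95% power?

21

For a one-sample z-test, n = ((z_α + z_β)·σ/δ)².
z_α = 1.645 (one-sided α = 0.05); z_β = 1.645 (power 95% → β = 0.05).
n = (3.290 × 0.325 / 0.236)² = 20.53
Round up: n = 21.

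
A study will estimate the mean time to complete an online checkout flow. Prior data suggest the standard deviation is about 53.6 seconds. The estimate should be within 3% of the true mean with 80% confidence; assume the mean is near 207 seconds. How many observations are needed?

n = 123

For a mean, the margin of error is E = z·σ/√n, so n = (zσ/E)².
At 80% confidence, z = 1.282.
E = 3% of 207 = 6.21 seconds.
n = (1.282 × 53.6 / 6.21)² = 122.44
Round up: n = 123.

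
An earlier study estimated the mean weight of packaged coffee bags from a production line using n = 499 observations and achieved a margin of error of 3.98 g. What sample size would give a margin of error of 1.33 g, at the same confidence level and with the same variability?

Margin of error scales as 1/√n, so n₂ = n₁·(E₁/E₂)².
n₂ = 499 × (3.98/1.33)² = 499 × 8.955 = 4468.55
Round up: n₂ = 4469.

4469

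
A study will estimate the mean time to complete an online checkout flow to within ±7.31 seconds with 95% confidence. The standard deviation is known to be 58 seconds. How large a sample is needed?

For a mean, the margin of error is E = z·σ/√n, so n = (zσ/E)².
At 95% confidence, z = 1.960.
n = (1.960 × 58 / 7.31)² = 241.84
Round up: n = 242.

n = 242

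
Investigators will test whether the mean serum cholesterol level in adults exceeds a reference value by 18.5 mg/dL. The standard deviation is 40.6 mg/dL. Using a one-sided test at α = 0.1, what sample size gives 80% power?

22

For a one-sample z-test, n = ((z_α + z_β)·σ/δ)².
z_α = 1.282 (one-sided α = 0.1); z_β = 0.842 (power 80% → β = 0.2).
n = (2.124 × 40.6 / 18.5)² = 21.73
Round up: n = 22.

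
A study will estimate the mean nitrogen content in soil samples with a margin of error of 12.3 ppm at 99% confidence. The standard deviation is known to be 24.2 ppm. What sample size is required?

26

For a mean, the margin of error is E = z·σ/√n, so n = (zσ/E)².
At 99% confidence, z = 2.576.
n = (2.576 × 24.2 / 12.3)² = 25.69
Round up: n = 26.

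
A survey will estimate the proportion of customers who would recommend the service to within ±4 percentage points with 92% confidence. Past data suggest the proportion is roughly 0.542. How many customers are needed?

For a proportion with margin E = 0.04 at 92% confidence, z = 1.751.
n = p̂(1−p̂)(z/E)² = 0.542 × 0.458 × (1.751/0.04)² = 475.68
Round up: n = 476.

476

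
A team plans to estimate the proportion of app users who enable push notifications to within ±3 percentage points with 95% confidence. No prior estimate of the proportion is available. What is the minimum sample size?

1068

For a proportion with margin E = 0.03 at 95% confidence, z = 1.960.
With no prior estimate, use p = 0.5, which maximizes p(1−p) at 0.25.
n = 0.25 × (z/E)² = 0.25 × (1.960/0.03)² = 1067.11
Round up: n = 1068.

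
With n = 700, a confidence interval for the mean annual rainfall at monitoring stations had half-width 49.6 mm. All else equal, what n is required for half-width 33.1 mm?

1572

Margin of error scales as 1/√n, so n₂ = n₁·(E₁/E₂)².
n₂ = 700 × (49.6/33.1)² = 700 × 2.245 = 1571.50
Round up: n₂ = 1572.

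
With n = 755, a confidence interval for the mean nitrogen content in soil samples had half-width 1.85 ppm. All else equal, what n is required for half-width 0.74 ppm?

Margin of error scales as 1/√n, so n₂ = n₁·(E₁/E₂)².
n₂ = 755 × (1.85/0.74)² = 755 × 6.25 = 4718.75
Round up: n₂ = 4719.

4719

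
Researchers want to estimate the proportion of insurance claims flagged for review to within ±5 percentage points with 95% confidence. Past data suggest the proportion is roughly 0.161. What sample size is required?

n = 208

For a proportion with margin E = 0.05 at 95% confidence, z = 1.960.
n = p̂(1−p̂)(z/E)² = 0.161 × 0.839 × (1.960/0.05)² = 207.57
Round up: n = 208.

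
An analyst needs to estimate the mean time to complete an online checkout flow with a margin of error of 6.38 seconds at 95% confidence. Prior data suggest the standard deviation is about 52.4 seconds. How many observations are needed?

n = 260

For a mean, the margin of error is E = z·σ/√n, so n = (zσ/E)².
At 95% confidence, z = 1.960.
n = (1.960 × 52.4 / 6.38)² = 259.14
Round up: n = 260.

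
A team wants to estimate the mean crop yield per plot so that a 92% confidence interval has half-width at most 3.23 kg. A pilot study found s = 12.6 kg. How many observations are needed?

47

For a mean, the margin of error is E = z·σ/√n, so n = (zσ/E)².
At 92% confidence, z = 1.751.
n = (1.751 × 12.6 / 3.23)² = 46.66
Round up: n = 47.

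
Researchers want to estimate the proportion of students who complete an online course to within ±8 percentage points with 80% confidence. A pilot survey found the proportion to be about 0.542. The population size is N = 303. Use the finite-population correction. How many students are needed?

For a proportion with margin E = 0.08 at 80% confidence, z = 1.282.
n = p̂(1−p̂)(z/E)² = 0.542 × 0.458 × (1.282/0.08)² = 63.75 — call this n₀.
Finite-population correction with N = 303: n = n₀ / (1 + (n₀−1)/N) = 63.75 / 1.207 = 52.82
Round up: n = 53.

n = 53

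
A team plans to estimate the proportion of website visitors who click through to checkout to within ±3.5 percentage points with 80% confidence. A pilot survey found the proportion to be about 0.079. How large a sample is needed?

For a proportion with margin E = 0.035 at 80% confidence, z = 1.282.
n = p̂(1−p̂)(z/E)² = 0.079 × 0.921 × (1.282/0.035)² = 97.62
Round up: n = 98.

98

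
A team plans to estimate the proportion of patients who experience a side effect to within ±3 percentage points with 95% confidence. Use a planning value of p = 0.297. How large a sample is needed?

For a proportion with margin E = 0.03 at 95% confidence, z = 1.960.
n = p̂(1−p̂)(z/E)² = 0.297 × 0.703 × (1.960/0.03)² = 891.21
Round up: n = 892.

n = 892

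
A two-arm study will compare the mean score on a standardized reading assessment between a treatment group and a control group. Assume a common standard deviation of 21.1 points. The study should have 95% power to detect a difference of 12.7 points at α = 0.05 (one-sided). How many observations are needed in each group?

60 per group

For two equal groups, n per group = 2·((z_α + z_β)·σ/δ)².
z_α = 1.645; z_β = 1.645 (power 95%).
n = 2 × (3.290 × 21.1 / 12.7)² = 2 × 29.88 = 59.76
Round up: n = 60 per group.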